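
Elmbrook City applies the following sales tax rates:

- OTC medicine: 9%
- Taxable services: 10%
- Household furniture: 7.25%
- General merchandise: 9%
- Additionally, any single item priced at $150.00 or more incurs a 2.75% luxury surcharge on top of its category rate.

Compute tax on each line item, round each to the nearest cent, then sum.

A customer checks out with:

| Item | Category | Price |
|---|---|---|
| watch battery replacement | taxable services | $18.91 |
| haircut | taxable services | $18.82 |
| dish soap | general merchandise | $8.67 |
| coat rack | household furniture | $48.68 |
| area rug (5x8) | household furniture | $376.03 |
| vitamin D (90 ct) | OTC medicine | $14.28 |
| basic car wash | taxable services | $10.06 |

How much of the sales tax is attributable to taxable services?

$4.78

Watch battery replacement $18.91: taxable services → 10% → $1.89
Haircut $18.82: taxable services → 10% → $1.88
Basic car wash $10.06: taxable services → 10% → $1.01
Tax on taxable services = $1.89 + $1.88 + $1.01 = $4.78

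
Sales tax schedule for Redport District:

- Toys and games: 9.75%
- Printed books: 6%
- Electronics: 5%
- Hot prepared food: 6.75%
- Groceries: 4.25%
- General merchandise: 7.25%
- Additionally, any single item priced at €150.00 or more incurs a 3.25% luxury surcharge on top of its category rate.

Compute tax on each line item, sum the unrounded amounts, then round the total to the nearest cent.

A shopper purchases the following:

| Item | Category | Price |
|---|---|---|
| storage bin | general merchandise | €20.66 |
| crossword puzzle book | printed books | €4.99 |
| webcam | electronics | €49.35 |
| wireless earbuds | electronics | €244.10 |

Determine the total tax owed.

€24.40

Storage bin €20.66: general merchandise → 7.25% → €1.49785
Crossword puzzle book €4.99: printed books → 6% → €0.2994
Webcam €49.35: electronics → 5% → €2.4675
Wireless earbuds €244.10: electronics → 5% + 3.25% surcharge = 8.25% → €20.13825
Unrounded tax sum = €24.403 → €24.40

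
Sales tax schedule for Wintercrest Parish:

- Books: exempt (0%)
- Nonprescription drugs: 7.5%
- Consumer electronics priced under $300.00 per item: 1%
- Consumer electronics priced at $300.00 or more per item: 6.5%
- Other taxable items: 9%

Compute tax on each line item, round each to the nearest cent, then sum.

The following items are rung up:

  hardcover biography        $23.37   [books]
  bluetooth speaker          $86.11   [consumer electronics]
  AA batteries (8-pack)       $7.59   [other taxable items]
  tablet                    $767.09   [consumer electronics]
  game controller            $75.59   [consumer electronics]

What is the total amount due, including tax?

$1011.91

Hardcover biography $23.37: books → 0% → $0.00
Bluetooth speaker $86.11: consumer electronics, under $300.00 → 1% → $0.86
AA batteries (8-pack) $7.59: other taxable items → 9% → $0.68
Tablet $767.09: consumer electronics, $300.00 or more → 6.5% → $49.86
Game controller $75.59: consumer electronics, under $300.00 → 1% → $0.76
Subtotal = $959.75; tax = $52.16; total due = $1011.91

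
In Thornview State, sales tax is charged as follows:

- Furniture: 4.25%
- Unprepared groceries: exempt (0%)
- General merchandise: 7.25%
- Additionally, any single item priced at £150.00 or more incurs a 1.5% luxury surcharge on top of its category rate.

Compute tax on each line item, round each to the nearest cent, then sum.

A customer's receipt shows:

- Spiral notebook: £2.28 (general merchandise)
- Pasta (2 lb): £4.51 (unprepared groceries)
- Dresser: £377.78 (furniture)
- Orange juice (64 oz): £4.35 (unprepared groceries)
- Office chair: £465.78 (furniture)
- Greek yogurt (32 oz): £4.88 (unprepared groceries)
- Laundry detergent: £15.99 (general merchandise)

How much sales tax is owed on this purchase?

Spiral notebook £2.28: general merchandise → 7.25% → £0.17
Pasta (2 lb) £4.51: unprepared groceries → 0% → £0.00
Dresser £377.78: furniture → 4.25% + 1.5% surcharge = 5.75% → £21.72
Orange juice (64 oz) £4.35: unprepared groceries → 0% → £0.00
Office chair £465.78: furniture → 4.25% + 1.5% surcharge = 5.75% → £26.78
Greek yogurt (32 oz) £4.88: unprepared groceries → 0% → £0.00
Laundry detergent £15.99: general merchandise → 7.25% → £1.16
Total tax = £0.17 + £21.72 + £26.78 + £1.16 = £49.83

£49.83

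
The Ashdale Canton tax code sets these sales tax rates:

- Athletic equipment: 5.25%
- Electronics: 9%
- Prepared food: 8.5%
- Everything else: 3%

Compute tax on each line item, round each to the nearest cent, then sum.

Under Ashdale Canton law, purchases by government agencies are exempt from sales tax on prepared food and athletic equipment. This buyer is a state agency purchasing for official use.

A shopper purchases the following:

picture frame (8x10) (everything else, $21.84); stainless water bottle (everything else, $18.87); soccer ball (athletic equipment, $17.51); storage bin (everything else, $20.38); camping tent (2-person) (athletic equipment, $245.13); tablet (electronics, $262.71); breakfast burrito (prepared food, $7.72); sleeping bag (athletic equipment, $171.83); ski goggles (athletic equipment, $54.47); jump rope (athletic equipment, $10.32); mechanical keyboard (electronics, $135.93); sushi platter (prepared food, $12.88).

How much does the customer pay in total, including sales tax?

Picture frame (8x10) $21.84: everything else → 3% → $0.66
Stainless water bottle $18.87: everything else → 3% → $0.57
Soccer ball $17.51: athletic equipment, buyer-exempt → 0% → $0.00
Storage bin $20.38: everything else → 3% → $0.61
Camping tent (2-person) $245.13: athletic equipment, buyer-exempt → 0% → $0.00
Tablet $262.71: electronics → 9% → $23.64
Breakfast burrito $7.72: prepared food, buyer-exempt → 0% → $0.00
Sleeping bag $171.83: athletic equipment, buyer-exempt → 0% → $0.00
Ski goggles $54.47: athletic equipment, buyer-exempt → 0% → $0.00
Jump rope $10.32: athletic equipment, buyer-exempt → 0% → $0.00
Mechanical keyboard $135.93: electronics → 9% → $12.23
Sushi platter $12.88: prepared food, buyer-exempt → 0% → $0.00
Subtotal = $979.59; tax = $37.71; total due = $1017.30

$1017.30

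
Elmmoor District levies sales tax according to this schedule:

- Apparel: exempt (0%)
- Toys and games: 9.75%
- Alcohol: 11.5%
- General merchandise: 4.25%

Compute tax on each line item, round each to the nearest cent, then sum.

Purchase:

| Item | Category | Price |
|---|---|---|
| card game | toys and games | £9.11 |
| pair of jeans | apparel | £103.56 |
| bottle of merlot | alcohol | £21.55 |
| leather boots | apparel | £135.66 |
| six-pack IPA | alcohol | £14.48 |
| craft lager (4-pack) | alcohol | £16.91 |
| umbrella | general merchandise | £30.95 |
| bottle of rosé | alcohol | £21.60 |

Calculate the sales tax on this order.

£10.78

Card game £9.11: toys and games → 9.75% → £0.89
Pair of jeans £103.56: apparel → 0% → £0.00
Bottle of merlot £21.55: alcohol → 11.5% → £2.48
Leather boots £135.66: apparel → 0% → £0.00
Six-pack IPA £14.48: alcohol → 11.5% → £1.67
Craft lager (4-pack) £16.91: alcohol → 11.5% → £1.94
Umbrella £30.95: general merchandise → 4.25% → £1.32
Bottle of rosé £21.60: alcohol → 11.5% → £2.48
Total tax = £0.89 + £2.48 + £1.67 + £1.94 + £1.32 + £2.48 = £10.78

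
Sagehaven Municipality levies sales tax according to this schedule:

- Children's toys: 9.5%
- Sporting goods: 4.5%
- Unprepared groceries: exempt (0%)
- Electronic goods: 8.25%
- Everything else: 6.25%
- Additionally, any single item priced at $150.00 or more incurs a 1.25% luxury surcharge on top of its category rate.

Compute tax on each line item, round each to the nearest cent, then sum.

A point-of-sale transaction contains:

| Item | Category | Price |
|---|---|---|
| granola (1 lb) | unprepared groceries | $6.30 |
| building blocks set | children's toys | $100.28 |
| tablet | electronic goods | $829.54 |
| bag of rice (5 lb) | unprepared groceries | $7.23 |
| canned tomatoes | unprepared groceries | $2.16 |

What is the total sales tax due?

$88.34

Granola (1 lb) $6.30: unprepared groceries → 0% → $0.00
Building blocks set $100.28: children's toys → 9.5% → $9.53
Tablet $829.54: electronic goods → 8.25% + 1.25% surcharge = 9.5% → $78.81
Bag of rice (5 lb) $7.23: unprepared groceries → 0% → $0.00
Canned tomatoes $2.16: unprepared groceries → 0% → $0.00
Total tax = $9.53 + $78.81 = $88.34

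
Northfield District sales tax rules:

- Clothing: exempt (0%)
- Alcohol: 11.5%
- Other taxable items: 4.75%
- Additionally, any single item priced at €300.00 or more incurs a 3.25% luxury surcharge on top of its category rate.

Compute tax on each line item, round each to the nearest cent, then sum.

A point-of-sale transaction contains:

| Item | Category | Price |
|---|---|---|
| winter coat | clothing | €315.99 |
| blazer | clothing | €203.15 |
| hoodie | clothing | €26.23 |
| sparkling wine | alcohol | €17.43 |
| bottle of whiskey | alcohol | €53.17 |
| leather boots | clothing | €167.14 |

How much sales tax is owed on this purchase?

Winter coat €315.99: clothing → 0% + 3.25% surcharge = 3.25% → €10.27
Blazer €203.15: clothing → 0% → €0.00
Hoodie €26.23: clothing → 0% → €0.00
Sparkling wine €17.43: alcohol → 11.5% → €2.00
Bottle of whiskey €53.17: alcohol → 11.5% → €6.11
Leather boots €167.14: clothing → 0% → €0.00
Total tax = €10.27 + €2.00 + €6.11 = €18.38

€18.38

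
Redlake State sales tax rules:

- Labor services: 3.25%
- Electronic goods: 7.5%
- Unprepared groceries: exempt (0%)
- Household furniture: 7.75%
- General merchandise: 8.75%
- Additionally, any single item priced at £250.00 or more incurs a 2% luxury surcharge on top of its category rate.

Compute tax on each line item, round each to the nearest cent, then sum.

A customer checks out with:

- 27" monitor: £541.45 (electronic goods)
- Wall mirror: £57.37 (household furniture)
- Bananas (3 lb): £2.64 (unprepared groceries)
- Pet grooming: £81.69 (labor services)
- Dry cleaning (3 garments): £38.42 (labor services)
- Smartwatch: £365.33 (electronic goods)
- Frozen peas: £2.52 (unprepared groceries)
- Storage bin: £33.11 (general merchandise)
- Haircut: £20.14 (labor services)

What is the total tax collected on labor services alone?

£4.55

Pet grooming £81.69: labor services → 3.25% → £2.65
Dry cleaning (3 garments) £38.42: labor services → 3.25% → £1.25
Haircut £20.14: labor services → 3.25% → £0.65
Tax on labor services = £2.65 + £1.25 + £0.65 = £4.55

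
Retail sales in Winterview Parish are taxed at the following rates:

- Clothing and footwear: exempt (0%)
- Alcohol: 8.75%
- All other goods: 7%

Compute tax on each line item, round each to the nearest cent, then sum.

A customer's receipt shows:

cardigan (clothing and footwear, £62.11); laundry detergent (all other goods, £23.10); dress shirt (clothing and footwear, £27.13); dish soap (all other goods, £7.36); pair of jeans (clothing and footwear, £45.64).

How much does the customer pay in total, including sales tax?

£167.48

Cardigan £62.11: clothing and footwear → 0% → £0.00
Laundry detergent £23.10: all other goods → 7% → £1.62
Dress shirt £27.13: clothing and footwear → 0% → £0.00
Dish soap £7.36: all other goods → 7% → £0.52
Pair of jeans £45.64: clothing and footwear → 0% → £0.00
Subtotal = £165.34; tax = £2.14; total due = £167.48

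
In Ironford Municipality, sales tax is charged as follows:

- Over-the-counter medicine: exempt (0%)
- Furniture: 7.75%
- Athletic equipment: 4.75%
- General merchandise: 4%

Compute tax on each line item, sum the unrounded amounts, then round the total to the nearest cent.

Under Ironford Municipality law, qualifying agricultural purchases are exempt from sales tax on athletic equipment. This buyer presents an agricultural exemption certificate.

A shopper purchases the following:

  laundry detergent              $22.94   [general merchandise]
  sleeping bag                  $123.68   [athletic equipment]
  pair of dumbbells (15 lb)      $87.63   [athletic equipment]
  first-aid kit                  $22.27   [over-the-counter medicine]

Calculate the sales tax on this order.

$0.92

Laundry detergent $22.94: general merchandise → 4% → $0.9176
Sleeping bag $123.68: athletic equipment, buyer-exempt → 0% → $0.00
Pair of dumbbells (15 lb) $87.63: athletic equipment, buyer-exempt → 0% → $0.00
First-aid kit $22.27: over-the-counter medicine → 0% → $0.00
Unrounded tax sum = $0.9176 → $0.92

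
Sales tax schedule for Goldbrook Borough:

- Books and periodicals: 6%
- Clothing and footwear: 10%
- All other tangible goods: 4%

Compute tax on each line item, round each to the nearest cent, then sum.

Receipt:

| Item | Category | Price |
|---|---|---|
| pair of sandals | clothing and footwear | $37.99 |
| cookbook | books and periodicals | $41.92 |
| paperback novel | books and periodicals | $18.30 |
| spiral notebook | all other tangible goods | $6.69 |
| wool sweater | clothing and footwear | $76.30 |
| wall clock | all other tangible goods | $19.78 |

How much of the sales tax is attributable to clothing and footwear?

$11.43

Pair of sandals $37.99: clothing and footwear → 10% → $3.80
Wool sweater $76.30: clothing and footwear → 10% → $7.63
Tax on clothing and footwear = $3.80 + $7.63 = $11.43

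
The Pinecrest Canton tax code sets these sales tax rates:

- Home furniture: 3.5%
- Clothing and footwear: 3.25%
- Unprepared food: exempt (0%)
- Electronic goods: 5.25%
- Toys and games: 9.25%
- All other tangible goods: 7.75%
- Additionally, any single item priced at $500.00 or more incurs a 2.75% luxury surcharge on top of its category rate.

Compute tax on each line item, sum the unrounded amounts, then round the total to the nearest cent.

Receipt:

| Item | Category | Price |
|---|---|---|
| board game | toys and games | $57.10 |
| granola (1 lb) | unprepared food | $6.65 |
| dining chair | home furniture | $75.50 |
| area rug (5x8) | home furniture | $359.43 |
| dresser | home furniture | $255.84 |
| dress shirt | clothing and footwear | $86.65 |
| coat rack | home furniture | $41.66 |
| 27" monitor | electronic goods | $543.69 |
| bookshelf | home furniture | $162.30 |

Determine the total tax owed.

$82.91

Board game $57.10: toys and games → 9.25% → $5.28175
Granola (1 lb) $6.65: unprepared food → 0% → $0.00
Dining chair $75.50: home furniture → 3.5% → $2.6425
Area rug (5x8) $359.43: home furniture → 3.5% → $12.58005
Dresser $255.84: home furniture → 3.5% → $8.9544
Dress shirt $86.65: clothing and footwear → 3.25% → $2.816125
Coat rack $41.66: home furniture → 3.5% → $1.4581
27" monitor $543.69: electronic goods → 5.25% + 2.75% surcharge = 8% → $43.4952
Bookshelf $162.30: home furniture → 3.5% → $5.6805
Unrounded tax sum = $82.908625 → $82.91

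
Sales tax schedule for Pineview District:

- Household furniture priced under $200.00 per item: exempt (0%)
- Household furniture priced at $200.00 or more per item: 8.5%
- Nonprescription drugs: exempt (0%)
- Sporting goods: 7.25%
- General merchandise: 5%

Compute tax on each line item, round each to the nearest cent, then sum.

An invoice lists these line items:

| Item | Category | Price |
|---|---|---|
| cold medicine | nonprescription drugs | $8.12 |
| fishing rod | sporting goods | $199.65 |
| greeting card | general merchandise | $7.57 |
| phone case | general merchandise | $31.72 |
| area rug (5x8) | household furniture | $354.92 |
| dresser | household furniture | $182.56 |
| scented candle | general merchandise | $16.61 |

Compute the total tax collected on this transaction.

Cold medicine $8.12: nonprescription drugs → 0% → $0.00
Fishing rod $199.65: sporting goods → 7.25% → $14.47
Greeting card $7.57: general merchandise → 5% → $0.38
Phone case $31.72: general merchandise → 5% → $1.59
Area rug (5x8) $354.92: household furniture, $200.00 or more → 8.5% → $30.17
Dresser $182.56: household furniture, under $200.00 → 0% → $0.00
Scented candle $16.61: general merchandise → 5% → $0.83
Total tax = $14.47 + $0.38 + $1.59 + $30.17 + $0.83 = $47.44

$47.44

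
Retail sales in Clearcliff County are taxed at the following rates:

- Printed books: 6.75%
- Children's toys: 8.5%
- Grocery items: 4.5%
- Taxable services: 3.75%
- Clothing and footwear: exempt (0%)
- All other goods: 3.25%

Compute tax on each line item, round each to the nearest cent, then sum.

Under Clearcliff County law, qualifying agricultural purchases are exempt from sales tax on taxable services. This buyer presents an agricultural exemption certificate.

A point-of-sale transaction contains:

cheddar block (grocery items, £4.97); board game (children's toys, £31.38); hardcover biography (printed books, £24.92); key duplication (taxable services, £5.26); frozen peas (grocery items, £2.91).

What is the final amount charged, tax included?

Cheddar block £4.97: grocery items → 4.5% → £0.22
Board game £31.38: children's toys → 8.5% → £2.67
Hardcover biography £24.92: printed books → 6.75% → £1.68
Key duplication £5.26: taxable services, buyer-exempt → 0% → £0.00
Frozen peas £2.91: grocery items → 4.5% → £0.13
Subtotal = £69.44; tax = £4.70; total due = £74.14

£74.14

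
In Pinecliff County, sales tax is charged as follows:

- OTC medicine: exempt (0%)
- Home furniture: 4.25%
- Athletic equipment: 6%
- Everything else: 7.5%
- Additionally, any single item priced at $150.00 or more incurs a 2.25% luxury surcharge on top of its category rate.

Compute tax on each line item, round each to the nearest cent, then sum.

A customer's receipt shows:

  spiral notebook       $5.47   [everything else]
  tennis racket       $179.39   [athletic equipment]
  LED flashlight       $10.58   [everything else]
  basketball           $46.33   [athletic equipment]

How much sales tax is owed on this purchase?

Spiral notebook $5.47: everything else → 7.5% → $0.41
Tennis racket $179.39: athletic equipment → 6% + 2.25% surcharge = 8.25% → $14.80
LED flashlight $10.58: everything else → 7.5% → $0.79
Basketball $46.33: athletic equipment → 6% → $2.78
Total tax = $0.41 + $14.80 + $0.79 + $2.78 = $18.78

$18.78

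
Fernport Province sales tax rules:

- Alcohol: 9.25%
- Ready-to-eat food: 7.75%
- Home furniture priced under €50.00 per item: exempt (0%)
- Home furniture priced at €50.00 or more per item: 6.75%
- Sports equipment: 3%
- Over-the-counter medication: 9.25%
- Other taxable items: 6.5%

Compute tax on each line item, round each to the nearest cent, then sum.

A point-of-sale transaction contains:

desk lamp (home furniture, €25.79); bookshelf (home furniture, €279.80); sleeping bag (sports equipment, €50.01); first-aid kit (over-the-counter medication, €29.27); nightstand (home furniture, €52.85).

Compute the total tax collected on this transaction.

€26.67

Desk lamp €25.79: home furniture, under €50.00 → 0% → €0.00
Bookshelf €279.80: home furniture, €50.00 or more → 6.75% → €18.89
Sleeping bag €50.01: sports equipment → 3% → €1.50
First-aid kit €29.27: over-the-counter medication → 9.25% → €2.71
Nightstand €52.85: home furniture, €50.00 or more → 6.75% → €3.57
Total tax = €18.89 + €1.50 + €2.71 + €3.57 = €26.67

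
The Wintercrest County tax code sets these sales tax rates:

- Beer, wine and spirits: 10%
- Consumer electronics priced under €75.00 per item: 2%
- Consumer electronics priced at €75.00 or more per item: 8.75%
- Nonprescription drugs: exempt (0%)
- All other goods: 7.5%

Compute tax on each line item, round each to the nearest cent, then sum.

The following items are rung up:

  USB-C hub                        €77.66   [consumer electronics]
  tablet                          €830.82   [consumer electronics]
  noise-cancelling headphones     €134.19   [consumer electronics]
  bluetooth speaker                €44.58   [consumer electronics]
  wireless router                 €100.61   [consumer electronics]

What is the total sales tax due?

USB-C hub €77.66: consumer electronics, €75.00 or more → 8.75% → €6.80
Tablet €830.82: consumer electronics, €75.00 or more → 8.75% → €72.70
Noise-cancelling headphones €134.19: consumer electronics, €75.00 or more → 8.75% → €11.74
Bluetooth speaker €44.58: consumer electronics, under €75.00 → 2% → €0.89
Wireless router €100.61: consumer electronics, €75.00 or more → 8.75% → €8.80
Total tax = €6.80 + €72.70 + €11.74 + €0.89 + €8.80 = €100.93

€100.93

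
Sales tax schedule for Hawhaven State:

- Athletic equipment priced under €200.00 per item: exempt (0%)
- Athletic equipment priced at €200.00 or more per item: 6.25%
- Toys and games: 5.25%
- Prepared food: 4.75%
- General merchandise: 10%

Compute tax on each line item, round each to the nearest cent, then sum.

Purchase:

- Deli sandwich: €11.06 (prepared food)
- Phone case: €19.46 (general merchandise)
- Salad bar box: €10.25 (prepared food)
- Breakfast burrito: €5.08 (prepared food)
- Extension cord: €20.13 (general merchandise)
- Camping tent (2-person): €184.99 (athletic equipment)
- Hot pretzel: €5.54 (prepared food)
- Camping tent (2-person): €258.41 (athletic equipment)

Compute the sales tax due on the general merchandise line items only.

€3.96

Phone case €19.46: general merchandise → 10% → €1.95
Extension cord €20.13: general merchandise → 10% → €2.01
Tax on general merchandise = €1.95 + €2.01 = €3.96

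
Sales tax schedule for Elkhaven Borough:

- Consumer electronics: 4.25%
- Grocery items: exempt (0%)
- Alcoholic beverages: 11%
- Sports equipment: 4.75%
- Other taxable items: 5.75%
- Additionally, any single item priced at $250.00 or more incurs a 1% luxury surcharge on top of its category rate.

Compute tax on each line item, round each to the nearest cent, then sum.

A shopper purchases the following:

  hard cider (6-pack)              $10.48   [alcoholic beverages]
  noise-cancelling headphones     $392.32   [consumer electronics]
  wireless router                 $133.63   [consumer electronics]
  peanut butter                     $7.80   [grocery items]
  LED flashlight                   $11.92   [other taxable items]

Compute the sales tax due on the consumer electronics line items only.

$26.28

Noise-cancelling headphones $392.32: consumer electronics → 4.25% + 1% surcharge = 5.25% → $20.60
Wireless router $133.63: consumer electronics → 4.25% → $5.68
Tax on consumer electronics = $20.60 + $5.68 = $26.28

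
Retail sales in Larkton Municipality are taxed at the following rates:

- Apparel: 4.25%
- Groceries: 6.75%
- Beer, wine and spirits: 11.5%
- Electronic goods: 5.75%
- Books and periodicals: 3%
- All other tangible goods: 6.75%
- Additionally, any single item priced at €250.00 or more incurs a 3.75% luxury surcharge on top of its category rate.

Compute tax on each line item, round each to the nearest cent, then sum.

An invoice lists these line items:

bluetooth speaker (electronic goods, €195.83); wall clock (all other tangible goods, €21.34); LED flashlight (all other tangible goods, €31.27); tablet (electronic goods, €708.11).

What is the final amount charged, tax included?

Bluetooth speaker €195.83: electronic goods → 5.75% → €11.26
Wall clock €21.34: all other tangible goods → 6.75% → €1.44
LED flashlight €31.27: all other tangible goods → 6.75% → €2.11
Tablet €708.11: electronic goods → 5.75% + 3.75% surcharge = 9.5% → €67.27
Subtotal = €956.55; tax = €82.08; total due = €1038.63

€1038.63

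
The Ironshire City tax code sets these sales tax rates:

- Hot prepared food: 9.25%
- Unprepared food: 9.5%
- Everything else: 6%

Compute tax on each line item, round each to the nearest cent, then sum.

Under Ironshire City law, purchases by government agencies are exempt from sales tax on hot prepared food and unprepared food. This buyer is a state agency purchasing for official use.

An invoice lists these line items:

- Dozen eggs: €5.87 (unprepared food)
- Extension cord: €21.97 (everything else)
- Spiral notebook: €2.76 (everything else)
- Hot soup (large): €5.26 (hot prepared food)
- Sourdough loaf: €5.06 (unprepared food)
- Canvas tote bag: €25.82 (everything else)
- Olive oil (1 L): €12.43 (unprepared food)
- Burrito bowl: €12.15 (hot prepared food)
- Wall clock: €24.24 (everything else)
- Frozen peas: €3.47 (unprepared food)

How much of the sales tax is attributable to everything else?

Extension cord €21.97: everything else → 6% → €1.32
Spiral notebook €2.76: everything else → 6% → €0.17
Canvas tote bag €25.82: everything else → 6% → €1.55
Wall clock €24.24: everything else → 6% → €1.45
Tax on everything else = €1.32 + €0.17 + €1.55 + €1.45 = €4.49

€4.49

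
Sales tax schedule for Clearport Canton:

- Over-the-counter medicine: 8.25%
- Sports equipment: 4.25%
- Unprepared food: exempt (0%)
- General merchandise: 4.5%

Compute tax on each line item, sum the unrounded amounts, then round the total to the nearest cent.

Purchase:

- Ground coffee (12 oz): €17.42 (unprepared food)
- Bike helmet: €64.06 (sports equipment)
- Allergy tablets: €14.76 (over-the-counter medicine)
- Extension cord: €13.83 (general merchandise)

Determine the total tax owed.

€4.56

Ground coffee (12 oz) €17.42: unprepared food → 0% → €0.00
Bike helmet €64.06: sports equipment → 4.25% → €2.72255
Allergy tablets €14.76: over-the-counter medicine → 8.25% → €1.2177
Extension cord €13.83: general merchandise → 4.5% → €0.62235
Unrounded tax sum = €4.5626 → €4.56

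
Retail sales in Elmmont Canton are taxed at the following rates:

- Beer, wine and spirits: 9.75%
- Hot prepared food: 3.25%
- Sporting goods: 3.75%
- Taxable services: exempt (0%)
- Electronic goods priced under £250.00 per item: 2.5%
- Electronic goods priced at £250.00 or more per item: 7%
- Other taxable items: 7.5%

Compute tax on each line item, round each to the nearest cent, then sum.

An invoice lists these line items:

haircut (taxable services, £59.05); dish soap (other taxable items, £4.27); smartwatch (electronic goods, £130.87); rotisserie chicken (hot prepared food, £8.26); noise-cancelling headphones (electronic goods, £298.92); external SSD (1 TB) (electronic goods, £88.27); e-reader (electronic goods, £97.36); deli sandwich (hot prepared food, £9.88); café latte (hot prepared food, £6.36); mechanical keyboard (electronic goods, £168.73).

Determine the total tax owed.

£34.17

Haircut £59.05: taxable services → 0% → £0.00
Dish soap £4.27: other taxable items → 7.5% → £0.32
Smartwatch £130.87: electronic goods, under £250.00 → 2.5% → £3.27
Rotisserie chicken £8.26: hot prepared food → 3.25% → £0.27
Noise-cancelling headphones £298.92: electronic goods, £250.00 or more → 7% → £20.92
External SSD (1 TB) £88.27: electronic goods, under £250.00 → 2.5% → £2.21
E-reader £97.36: electronic goods, under £250.00 → 2.5% → £2.43
Deli sandwich £9.88: hot prepared food → 3.25% → £0.32
Café latte £6.36: hot prepared food → 3.25% → £0.21
Mechanical keyboard £168.73: electronic goods, under £250.00 → 2.5% → £4.22
Total tax = £0.32 + £3.27 + £0.27 + £20.92 + £2.21 + £2.43 + £0.32 + £0.21 + £4.22 = £34.17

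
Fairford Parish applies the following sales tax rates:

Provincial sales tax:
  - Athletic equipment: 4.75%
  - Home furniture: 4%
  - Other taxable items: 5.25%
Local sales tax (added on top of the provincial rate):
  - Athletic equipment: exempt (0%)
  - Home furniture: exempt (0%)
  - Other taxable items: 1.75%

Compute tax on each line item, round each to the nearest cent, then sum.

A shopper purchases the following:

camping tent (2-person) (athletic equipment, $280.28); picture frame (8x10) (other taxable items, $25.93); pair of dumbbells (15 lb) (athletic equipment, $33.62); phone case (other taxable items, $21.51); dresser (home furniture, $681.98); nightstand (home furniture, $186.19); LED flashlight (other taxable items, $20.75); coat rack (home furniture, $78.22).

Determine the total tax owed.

Camping tent (2-person) $280.28: athletic equipment → 4.75% + 0% local = 4.75% → $13.31
Picture frame (8x10) $25.93: other taxable items → 5.25% + 1.75% local = 7% → $1.82
Pair of dumbbells (15 lb) $33.62: athletic equipment → 4.75% + 0% local = 4.75% → $1.60
Phone case $21.51: other taxable items → 5.25% + 1.75% local = 7% → $1.51
Dresser $681.98: home furniture → 4% + 0% local = 4% → $27.28
Nightstand $186.19: home furniture → 4% + 0% local = 4% → $7.45
LED flashlight $20.75: other taxable items → 5.25% + 1.75% local = 7% → $1.45
Coat rack $78.22: home furniture → 4% + 0% local = 4% → $3.13
Total tax = $13.31 + $1.82 + $1.60 + $1.51 + $27.28 + $7.45 + $1.45 + $3.13 = $57.55

$57.55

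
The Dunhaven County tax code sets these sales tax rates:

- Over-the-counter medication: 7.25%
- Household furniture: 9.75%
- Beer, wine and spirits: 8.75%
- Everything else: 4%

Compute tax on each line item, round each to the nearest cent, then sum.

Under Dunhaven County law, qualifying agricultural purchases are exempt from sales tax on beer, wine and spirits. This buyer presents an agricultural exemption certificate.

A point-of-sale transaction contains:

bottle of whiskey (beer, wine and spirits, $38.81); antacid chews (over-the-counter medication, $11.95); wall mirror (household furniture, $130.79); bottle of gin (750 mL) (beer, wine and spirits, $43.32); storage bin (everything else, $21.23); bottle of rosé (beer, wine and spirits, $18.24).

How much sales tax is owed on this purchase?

$14.47

Bottle of whiskey $38.81: beer, wine and spirits, buyer-exempt → 0% → $0.00
Antacid chews $11.95: over-the-counter medication → 7.25% → $0.87
Wall mirror $130.79: household furniture → 9.75% → $12.75
Bottle of gin (750 mL) $43.32: beer, wine and spirits, buyer-exempt → 0% → $0.00
Storage bin $21.23: everything else → 4% → $0.85
Bottle of rosé $18.24: beer, wine and spirits, buyer-exempt → 0% → $0.00
Total tax = $0.87 + $12.75 + $0.85 = $14.47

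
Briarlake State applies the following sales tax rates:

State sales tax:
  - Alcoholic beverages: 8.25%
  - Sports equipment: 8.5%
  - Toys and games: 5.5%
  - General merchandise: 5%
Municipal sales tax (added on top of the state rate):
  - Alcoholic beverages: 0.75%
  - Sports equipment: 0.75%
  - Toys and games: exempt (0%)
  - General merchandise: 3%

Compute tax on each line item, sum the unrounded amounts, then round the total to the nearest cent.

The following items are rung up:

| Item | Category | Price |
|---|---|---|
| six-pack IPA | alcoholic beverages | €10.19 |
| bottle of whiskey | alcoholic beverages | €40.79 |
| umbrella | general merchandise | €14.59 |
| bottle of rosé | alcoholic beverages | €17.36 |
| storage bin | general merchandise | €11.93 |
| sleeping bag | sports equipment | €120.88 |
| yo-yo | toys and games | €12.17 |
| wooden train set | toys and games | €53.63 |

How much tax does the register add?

€23.07

Six-pack IPA €10.19: alcoholic beverages → 8.25% + 0.75% municipal = 9% → €0.9171
Bottle of whiskey €40.79: alcoholic beverages → 8.25% + 0.75% municipal = 9% → €3.6711
Umbrella €14.59: general merchandise → 5% + 3% municipal = 8% → €1.1672
Bottle of rosé €17.36: alcoholic beverages → 8.25% + 0.75% municipal = 9% → €1.5624
Storage bin €11.93: general merchandise → 5% + 3% municipal = 8% → €0.9544
Sleeping bag €120.88: sports equipment → 8.5% + 0.75% municipal = 9.25% → €11.1814
Yo-yo €12.17: toys and games → 5.5% + 0% municipal = 5.5% → €0.66935
Wooden train set €53.63: toys and games → 5.5% + 0% municipal = 5.5% → €2.94965
Unrounded tax sum = €23.0726 → €23.07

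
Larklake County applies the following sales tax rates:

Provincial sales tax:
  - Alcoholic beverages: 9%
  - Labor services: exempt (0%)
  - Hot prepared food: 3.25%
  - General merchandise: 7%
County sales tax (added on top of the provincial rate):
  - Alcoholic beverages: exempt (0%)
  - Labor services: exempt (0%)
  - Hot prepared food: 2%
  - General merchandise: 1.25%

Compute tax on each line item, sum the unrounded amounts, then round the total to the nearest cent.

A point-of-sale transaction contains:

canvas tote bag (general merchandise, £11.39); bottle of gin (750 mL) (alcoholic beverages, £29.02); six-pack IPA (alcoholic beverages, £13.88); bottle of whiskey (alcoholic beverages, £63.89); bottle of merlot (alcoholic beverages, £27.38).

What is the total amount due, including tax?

£158.57

Canvas tote bag £11.39: general merchandise → 7% + 1.25% county = 8.25% → £0.939675
Bottle of gin (750 mL) £29.02: alcoholic beverages → 9% + 0% county = 9% → £2.6118
Six-pack IPA £13.88: alcoholic beverages → 9% + 0% county = 9% → £1.2492
Bottle of whiskey £63.89: alcoholic beverages → 9% + 0% county = 9% → £5.7501
Bottle of merlot £27.38: alcoholic beverages → 9% + 0% county = 9% → £2.4642
Subtotal = £145.56; unrounded tax = £13.014975 → £13.01; total due = £158.57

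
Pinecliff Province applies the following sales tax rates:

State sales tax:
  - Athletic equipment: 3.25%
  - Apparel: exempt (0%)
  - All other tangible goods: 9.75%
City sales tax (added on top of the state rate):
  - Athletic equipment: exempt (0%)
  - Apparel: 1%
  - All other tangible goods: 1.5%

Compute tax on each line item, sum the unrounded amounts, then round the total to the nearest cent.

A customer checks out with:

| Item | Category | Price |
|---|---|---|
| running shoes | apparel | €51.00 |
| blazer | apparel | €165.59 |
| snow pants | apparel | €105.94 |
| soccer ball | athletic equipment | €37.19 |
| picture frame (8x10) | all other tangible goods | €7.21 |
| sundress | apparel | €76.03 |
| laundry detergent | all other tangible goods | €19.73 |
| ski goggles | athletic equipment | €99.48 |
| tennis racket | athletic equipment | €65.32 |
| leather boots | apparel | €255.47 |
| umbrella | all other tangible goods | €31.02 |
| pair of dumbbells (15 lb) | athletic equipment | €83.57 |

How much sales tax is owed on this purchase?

€22.34

Running shoes €51.00: apparel → 0% + 1% city = 1% → €0.51
Blazer €165.59: apparel → 0% + 1% city = 1% → €1.6559
Snow pants €105.94: apparel → 0% + 1% city = 1% → €1.0594
Soccer ball €37.19: athletic equipment → 3.25% + 0% city = 3.25% → €1.208675
Picture frame (8x10) €7.21: all other tangible goods → 9.75% + 1.5% city = 11.25% → €0.811125
Sundress €76.03: apparel → 0% + 1% city = 1% → €0.7603
Laundry detergent €19.73: all other tangible goods → 9.75% + 1.5% city = 11.25% → €2.219625
Ski goggles €99.48: athletic equipment → 3.25% + 0% city = 3.25% → €3.2331
Tennis racket €65.32: athletic equipment → 3.25% + 0% city = 3.25% → €2.1229
Leather boots €255.47: apparel → 0% + 1% city = 1% → €2.5547
Umbrella €31.02: all other tangible goods → 9.75% + 1.5% city = 11.25% → €3.48975
Pair of dumbbells (15 lb) €83.57: athletic equipment → 3.25% + 0% city = 3.25% → €2.716025
Unrounded tax sum = €22.3415 → €22.34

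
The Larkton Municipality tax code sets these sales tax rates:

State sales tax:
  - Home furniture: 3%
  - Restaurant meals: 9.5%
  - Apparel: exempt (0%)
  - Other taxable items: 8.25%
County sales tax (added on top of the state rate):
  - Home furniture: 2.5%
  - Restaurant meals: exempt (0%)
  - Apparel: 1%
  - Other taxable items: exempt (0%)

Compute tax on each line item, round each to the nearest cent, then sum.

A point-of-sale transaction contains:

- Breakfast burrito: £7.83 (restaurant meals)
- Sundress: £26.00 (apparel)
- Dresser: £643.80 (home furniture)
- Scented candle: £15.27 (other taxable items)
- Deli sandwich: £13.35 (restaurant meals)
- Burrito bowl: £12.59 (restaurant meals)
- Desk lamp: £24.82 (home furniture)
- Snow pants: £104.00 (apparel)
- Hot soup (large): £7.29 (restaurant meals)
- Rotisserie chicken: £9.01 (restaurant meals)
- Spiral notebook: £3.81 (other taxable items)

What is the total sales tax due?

£44.41

Breakfast burrito £7.83: restaurant meals → 9.5% + 0% county = 9.5% → £0.74
Sundress £26.00: apparel → 0% + 1% county = 1% → £0.26
Dresser £643.80: home furniture → 3% + 2.5% county = 5.5% → £35.41
Scented candle £15.27: other taxable items → 8.25% + 0% county = 8.25% → £1.26
Deli sandwich £13.35: restaurant meals → 9.5% + 0% county = 9.5% → £1.27
Burrito bowl £12.59: restaurant meals → 9.5% + 0% county = 9.5% → £1.20
Desk lamp £24.82: home furniture → 3% + 2.5% county = 5.5% → £1.37
Snow pants £104.00: apparel → 0% + 1% county = 1% → £1.04
Hot soup (large) £7.29: restaurant meals → 9.5% + 0% county = 9.5% → £0.69
Rotisserie chicken £9.01: restaurant meals → 9.5% + 0% county = 9.5% → £0.86
Spiral notebook £3.81: other taxable items → 8.25% + 0% county = 8.25% → £0.31
Total tax = £0.74 + £0.26 + £35.41 + £1.26 + £1.27 + £1.20 + £1.37 + £1.04 + £0.69 + £0.86 + £0.31 = £44.41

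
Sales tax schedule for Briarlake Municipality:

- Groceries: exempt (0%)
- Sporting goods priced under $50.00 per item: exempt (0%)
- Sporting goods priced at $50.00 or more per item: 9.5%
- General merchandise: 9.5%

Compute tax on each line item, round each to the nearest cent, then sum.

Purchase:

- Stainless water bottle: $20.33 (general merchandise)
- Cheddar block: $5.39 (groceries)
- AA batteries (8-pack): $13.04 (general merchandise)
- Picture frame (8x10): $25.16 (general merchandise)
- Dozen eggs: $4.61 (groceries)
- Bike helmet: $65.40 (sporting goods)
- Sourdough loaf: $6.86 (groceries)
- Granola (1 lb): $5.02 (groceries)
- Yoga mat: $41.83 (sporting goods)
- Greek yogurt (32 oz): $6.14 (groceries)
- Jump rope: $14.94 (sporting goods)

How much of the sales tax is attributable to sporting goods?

$6.21

Bike helmet $65.40: sporting goods, $50.00 or more → 9.5% → $6.21
Yoga mat $41.83: sporting goods, under $50.00 → 0% → $0.00
Jump rope $14.94: sporting goods, under $50.00 → 0% → $0.00
Tax on sporting goods = $6.21 + $0.00 + $0.00 = $6.21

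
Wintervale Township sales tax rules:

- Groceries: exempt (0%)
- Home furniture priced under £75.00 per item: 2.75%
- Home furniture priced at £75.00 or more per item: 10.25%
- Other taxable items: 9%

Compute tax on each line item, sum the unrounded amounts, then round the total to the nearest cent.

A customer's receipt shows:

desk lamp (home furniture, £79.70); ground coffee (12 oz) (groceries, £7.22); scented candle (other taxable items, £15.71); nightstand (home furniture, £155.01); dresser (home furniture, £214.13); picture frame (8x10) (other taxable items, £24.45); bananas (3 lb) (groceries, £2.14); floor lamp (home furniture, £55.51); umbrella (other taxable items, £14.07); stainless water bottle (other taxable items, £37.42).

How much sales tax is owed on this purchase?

£55.78

Desk lamp £79.70: home furniture, £75.00 or more → 10.25% → £8.16925
Ground coffee (12 oz) £7.22: groceries → 0% → £0.00
Scented candle £15.71: other taxable items → 9% → £1.4139
Nightstand £155.01: home furniture, £75.00 or more → 10.25% → £15.888525
Dresser £214.13: home furniture, £75.00 or more → 10.25% → £21.948325
Picture frame (8x10) £24.45: other taxable items → 9% → £2.2005
Bananas (3 lb) £2.14: groceries → 0% → £0.00
Floor lamp £55.51: home furniture, under £75.00 → 2.75% → £1.526525
Umbrella £14.07: other taxable items → 9% → £1.2663
Stainless water bottle £37.42: other taxable items → 9% → £3.3678
Unrounded tax sum = £55.781125 → £55.78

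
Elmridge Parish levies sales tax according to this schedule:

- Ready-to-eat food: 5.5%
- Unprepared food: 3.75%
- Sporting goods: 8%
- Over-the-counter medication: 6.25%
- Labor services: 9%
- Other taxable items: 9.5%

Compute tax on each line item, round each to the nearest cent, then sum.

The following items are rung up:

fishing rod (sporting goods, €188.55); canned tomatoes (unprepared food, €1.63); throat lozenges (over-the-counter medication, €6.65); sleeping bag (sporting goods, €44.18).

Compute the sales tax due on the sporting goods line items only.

Fishing rod €188.55: sporting goods → 8% → €15.08
Sleeping bag €44.18: sporting goods → 8% → €3.53
Tax on sporting goods = €15.08 + €3.53 = €18.61

€18.61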